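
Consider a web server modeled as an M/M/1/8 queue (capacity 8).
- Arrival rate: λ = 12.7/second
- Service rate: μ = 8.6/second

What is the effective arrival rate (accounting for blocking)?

ρ = λ/μ = 12.7/8.6 = 1.47674
P₀ = (1-ρ)/(1-ρ^(K+1)) = (1-1.47674)/(1-1.47674^9) = -0.4767/-32.3992 = 0.01471
P_K = P₀×ρ^K = 0.014715 × 1.47674^8 = 0.014715 × 22.6169 = 0.3328
λ_eff = λ(1-P_K) = 12.7 × (1 - 0.332799) = 12.7 × 0.667201 = 8.4735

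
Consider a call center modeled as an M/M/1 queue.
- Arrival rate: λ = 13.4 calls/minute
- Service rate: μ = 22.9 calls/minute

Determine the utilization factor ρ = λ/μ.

Server utilization: ρ = λ/μ
ρ = 13.4/22.9 = 0.5852
The server is busy 58.52% of the time.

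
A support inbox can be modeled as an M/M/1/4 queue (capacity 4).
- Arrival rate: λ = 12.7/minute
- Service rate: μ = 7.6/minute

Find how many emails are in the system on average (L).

ρ = λ/μ = 12.7/7.6 = 1.67105
P₀ = (1-ρ)/(1-ρ^(K+1)) = (1-1.67105)/(1-1.67105^5) = -0.6710/-12.0301 = 0.05578
P_K = P₀×ρ^K = 0.055781 × 1.67105^4 = 0.055781 × 7.7975 = 0.4350
L = ρ[1 - (K+1)ρ^K + Kρ^(K+1)] / [(1-ρ)(1-ρ^(K+1))]
L = 1.67105 × (1 - 5×7.79754 + 4×13.0301) / ((1 - 1.67105) × (1 - 13.0301)) = 2.9254 emails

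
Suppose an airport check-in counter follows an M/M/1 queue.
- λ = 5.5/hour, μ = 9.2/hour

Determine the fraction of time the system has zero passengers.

ρ = λ/μ = 5.5/9.2 = 0.5978
P(0) = 1 - ρ = 1 - 0.5978 = 0.4022
The server is idle 40.22% of the time.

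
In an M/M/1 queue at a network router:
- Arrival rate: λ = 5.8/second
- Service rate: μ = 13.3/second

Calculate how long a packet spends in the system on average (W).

First, compute utilization: ρ = λ/μ = 5.8/13.3 = 0.4361
For M/M/1: W = 1/(μ-λ)
W = 1/(13.3-5.8) = 1/7.50
W = 0.1333 seconds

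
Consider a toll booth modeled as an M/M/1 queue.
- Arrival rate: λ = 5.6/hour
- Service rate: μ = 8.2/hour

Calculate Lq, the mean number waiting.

ρ = λ/μ = 5.6/8.2 = 0.6829
For M/M/1: Lq = λ²/(μ(μ-λ))
Lq = 31.36/(8.2 × 2.60)
Lq = 1.4709 vehicles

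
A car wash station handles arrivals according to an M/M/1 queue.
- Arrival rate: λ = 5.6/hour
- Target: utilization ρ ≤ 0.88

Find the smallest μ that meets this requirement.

ρ = λ/μ, so μ = λ/ρ
μ ≥ 5.6/0.88 = 6.3636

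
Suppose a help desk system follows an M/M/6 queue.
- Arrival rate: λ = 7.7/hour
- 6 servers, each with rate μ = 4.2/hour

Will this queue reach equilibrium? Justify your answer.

Stability requires ρ = λ/(cμ) < 1
ρ = 7.7/(6 × 4.2) = 7.7/25.20 = 0.3056
Since 0.3056 < 1, the system is STABLE.
The servers are busy 30.56% of the time.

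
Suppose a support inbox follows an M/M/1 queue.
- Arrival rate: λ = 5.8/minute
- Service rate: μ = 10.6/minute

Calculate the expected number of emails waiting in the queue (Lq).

ρ = λ/μ = 5.8/10.6 = 0.5472
For M/M/1: Lq = λ²/(μ(μ-λ))
Lq = 33.64/(10.6 × 4.80)
Lq = 0.6612 emails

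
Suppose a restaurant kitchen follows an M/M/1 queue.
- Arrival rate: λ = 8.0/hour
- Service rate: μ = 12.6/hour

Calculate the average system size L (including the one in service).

ρ = λ/μ = 8.0/12.6 = 0.6349
For M/M/1: L = λ/(μ-λ)
L = 8.0/(12.6-8.0) = 8.0/4.60
L = 1.7391 orders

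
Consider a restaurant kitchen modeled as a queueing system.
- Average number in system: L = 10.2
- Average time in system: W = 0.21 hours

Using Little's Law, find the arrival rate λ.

Little's Law: L = λW, so λ = L/W
λ = 10.2/0.21 = 48.5714 orders/hour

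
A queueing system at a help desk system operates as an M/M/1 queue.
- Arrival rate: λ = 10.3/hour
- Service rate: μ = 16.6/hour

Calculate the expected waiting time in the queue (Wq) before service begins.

First, compute utilization: ρ = λ/μ = 10.3/16.6 = 0.6205
For M/M/1: Wq = λ/(μ(μ-λ))
Wq = 10.3/(16.6 × (16.6-10.3))
Wq = 10.3/(16.6 × 6.30)
Wq = 0.09849 hours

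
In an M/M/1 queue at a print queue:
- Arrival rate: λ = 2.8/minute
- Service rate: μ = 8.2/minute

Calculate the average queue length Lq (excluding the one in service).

ρ = λ/μ = 2.8/8.2 = 0.3415
For M/M/1: Lq = λ²/(μ(μ-λ))
Lq = 7.84/(8.2 × 5.40)
Lq = 0.1771 jobs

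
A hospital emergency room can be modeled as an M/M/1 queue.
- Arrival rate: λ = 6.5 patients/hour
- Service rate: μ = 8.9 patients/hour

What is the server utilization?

Server utilization: ρ = λ/μ
ρ = 6.5/8.9 = 0.7303
The server is busy 73.03% of the time.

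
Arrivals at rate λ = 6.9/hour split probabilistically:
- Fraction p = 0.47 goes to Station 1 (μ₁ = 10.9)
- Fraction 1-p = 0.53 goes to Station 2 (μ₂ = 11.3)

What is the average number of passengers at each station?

Effective rates: λ₁ = 6.9×0.47 = 3.243, λ₂ = 6.9×0.53 = 3.657
Station 1: ρ₁ = 3.243/10.9 = 0.2975, L₁ = ρ₁/(1-ρ₁) = 0.2975/(1-0.2975) = 0.4235
Station 2: ρ₂ = 3.657/11.3 = 0.32363, L₂ = ρ₂/(1-ρ₂) = 0.32363/(1-0.32363) = 0.4785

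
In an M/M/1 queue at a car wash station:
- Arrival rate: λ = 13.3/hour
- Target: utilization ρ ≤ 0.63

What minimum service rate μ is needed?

ρ = λ/μ, so μ = λ/ρ
μ ≥ 13.3/0.63 = 21.1111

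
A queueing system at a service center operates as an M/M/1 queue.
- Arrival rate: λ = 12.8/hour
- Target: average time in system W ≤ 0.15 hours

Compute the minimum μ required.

For M/M/1: W = 1/(μ-λ)
Need W ≤ 0.15, so 1/(μ-λ) ≤ 0.15
μ - λ ≥ 1/0.15 = 6.6667
μ ≥ 12.8 + 6.6667 = 19.4667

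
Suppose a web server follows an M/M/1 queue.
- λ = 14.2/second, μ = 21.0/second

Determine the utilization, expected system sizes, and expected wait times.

Step 1: ρ = λ/μ = 14.2/21.0 = 0.6762
Step 2: L = λ/(μ-λ) = 14.2/6.80 = 2.0882
Step 3: Lq = λ²/(μ(μ-λ)) = 201.64/(21.0×6.80) = 1.4120
Step 4: W = 1/(μ-λ) = 1/6.80 = 0.147059
Step 5: Wq = λ/(μ(μ-λ)) = 14.2/(21.0×6.80) = 0.09944
Step 6: P(0) = 1-ρ = 0.3238
Verify: L = λW = 14.2×0.147059 = 2.0882 ✔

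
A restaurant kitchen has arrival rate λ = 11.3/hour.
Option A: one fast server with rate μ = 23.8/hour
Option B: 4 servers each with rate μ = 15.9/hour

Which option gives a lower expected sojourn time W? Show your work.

Option A: single server μ = 23.8 (M/M/1)
  ρ_A = 11.3/23.8 = 0.4748
  W_A = 1/(μ-λ) = 1/(23.8-11.3) = 1/12.50 = 0.08000

Option B: 4 servers μ = 15.9 (M/M/4)
  ρ_B = λ/(cμ) = 11.3/(4×15.9) = 0.1777
  Offered load a = λ/μ = cρ = 11.3/15.9 = 0.7107
  P₀ = [ Σₙ₌₀^3 aⁿ/n! + a^4/(4!(1-ρ)) ]⁻¹
  Σ = a^0/0! + a^1/1! + a^2/2! + a^3/3! = 1.0000 + 0.71069 + 0.25254 + 0.059826 = 2.0231
  a^4/(4!(1-ρ)) = 0.2551/(24 × 0.8223) = 0.01293
  P₀ = 1/(2.0231 + 0.01293) = 0.4912
  Lq = P₀·a^4·ρ / (4!(1-ρ)²) = 0.4912 × 0.2551 × 0.1777 / (24 × 0.6762) = 0.001372
  Wq_B = Lq/λ = 0.001372/11.3 = 0.0001214
  W_B = Wq_B + 1/μ = 0.0001214 + 0.06289 = 0.06301

Since W_B = 0.06301 < W_A = 0.08000, Option B (multiple servers) has the shorter time in system.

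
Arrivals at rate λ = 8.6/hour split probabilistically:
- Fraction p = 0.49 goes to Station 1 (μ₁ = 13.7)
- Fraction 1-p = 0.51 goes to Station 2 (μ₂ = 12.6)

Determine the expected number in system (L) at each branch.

Effective rates: λ₁ = 8.6×0.49 = 4.214, λ₂ = 8.6×0.51 = 4.386
Station 1: ρ₁ = 4.214/13.7 = 0.30759, L₁ = ρ₁/(1-ρ₁) = 0.30759/(1-0.30759) = 0.4442
Station 2: ρ₂ = 4.386/12.6 = 0.3481, L₂ = ρ₂/(1-ρ₂) = 0.3481/(1-0.3481) = 0.5340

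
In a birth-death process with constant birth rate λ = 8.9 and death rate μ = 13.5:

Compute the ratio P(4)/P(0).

For constant rates: P(n)/P(0) = (λ/μ)^n
P(4)/P(0) = (8.9/13.5)^4 = 0.6593^4 = 0.1889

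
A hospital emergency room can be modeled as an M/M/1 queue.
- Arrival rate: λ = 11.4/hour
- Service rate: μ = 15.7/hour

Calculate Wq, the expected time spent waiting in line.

First, compute utilization: ρ = λ/μ = 11.4/15.7 = 0.7261
For M/M/1: Wq = λ/(μ(μ-λ))
Wq = 11.4/(15.7 × (15.7-11.4))
Wq = 11.4/(15.7 × 4.30)
Wq = 0.1689 hours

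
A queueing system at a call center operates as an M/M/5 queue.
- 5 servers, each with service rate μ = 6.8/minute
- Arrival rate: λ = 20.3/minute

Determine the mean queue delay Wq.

Traffic intensity: ρ = λ/(cμ) = 20.3/(5×6.8) = 0.5971
Since ρ = 0.5971 < 1, system is stable.
Offered load a = λ/μ = cρ = 20.3/6.8 = 2.9853
P₀ = [ Σₙ₌₀^4 aⁿ/n! + a^5/(5!(1-ρ)) ]⁻¹
Σ = a^0/0! + a^1/1! + a^2/2! + a^3/3! + a^4/4! = 1.0000 + 2.9853 + 4.4560 + 4.4341 + 3.3093 = 16.1847
a^5/(5!(1-ρ)) = 237.1022/(120 × 0.40294) = 4.9036
P₀ = 1/(16.1847 + 4.9036) = 0.04742
Lq = P₀·a^5·ρ / (5!(1-ρ)²) = 0.04742 × 237.1022 × 0.5971 / (120 × 0.1624) = 0.3445
Wq = Lq/λ = 0.3445/20.3 = 0.01697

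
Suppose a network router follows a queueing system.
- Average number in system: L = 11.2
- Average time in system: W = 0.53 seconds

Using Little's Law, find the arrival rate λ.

Little's Law: L = λW, so λ = L/W
λ = 11.2/0.53 = 21.1321 packets/second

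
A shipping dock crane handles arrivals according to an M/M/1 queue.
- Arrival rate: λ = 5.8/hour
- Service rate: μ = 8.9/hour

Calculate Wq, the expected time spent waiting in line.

First, compute utilization: ρ = λ/μ = 5.8/8.9 = 0.6517
For M/M/1: Wq = λ/(μ(μ-λ))
Wq = 5.8/(8.9 × (8.9-5.8))
Wq = 5.8/(8.9 × 3.10)
Wq = 0.2102 hours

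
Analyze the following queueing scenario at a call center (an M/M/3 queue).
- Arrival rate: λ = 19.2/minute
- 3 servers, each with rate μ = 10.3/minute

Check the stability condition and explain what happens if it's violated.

Stability requires ρ = λ/(cμ) < 1
ρ = 19.2/(3 × 10.3) = 19.2/30.90 = 0.6214
Since 0.6214 < 1, the system is STABLE.
The servers are busy 62.14% of the time.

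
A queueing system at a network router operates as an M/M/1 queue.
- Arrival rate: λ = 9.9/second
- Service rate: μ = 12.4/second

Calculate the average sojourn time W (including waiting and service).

First, compute utilization: ρ = λ/μ = 9.9/12.4 = 0.7984
For M/M/1: W = 1/(μ-λ)
W = 1/(12.4-9.9) = 1/2.50
W = 0.4000 seconds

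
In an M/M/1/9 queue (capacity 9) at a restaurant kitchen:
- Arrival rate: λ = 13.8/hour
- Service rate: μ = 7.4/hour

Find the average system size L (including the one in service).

ρ = λ/μ = 13.8/7.4 = 1.86486
P₀ = (1-ρ)/(1-ρ^(K+1)) = (1-1.86486)/(1-1.86486^10) = -0.86486/-507.7007 = 0.001703
P_K = P₀×ρ^K = 0.0017035 × 1.86486^9 = 0.0017035 × 272.7822 = 0.4647
L = ρ[1 - (K+1)ρ^K + Kρ^(K+1)] / [(1-ρ)(1-ρ^(K+1))]
L = 1.86486 × (1 - 10×272.7822 + 9×508.7007) / ((1 - 1.86486) × (1 - 508.7007)) = 7.8634 orders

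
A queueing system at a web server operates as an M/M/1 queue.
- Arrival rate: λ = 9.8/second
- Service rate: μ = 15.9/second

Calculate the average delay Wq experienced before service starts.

First, compute utilization: ρ = λ/μ = 9.8/15.9 = 0.6164
For M/M/1: Wq = λ/(μ(μ-λ))
Wq = 9.8/(15.9 × (15.9-9.8))
Wq = 9.8/(15.9 × 6.10)
Wq = 0.1010 seconds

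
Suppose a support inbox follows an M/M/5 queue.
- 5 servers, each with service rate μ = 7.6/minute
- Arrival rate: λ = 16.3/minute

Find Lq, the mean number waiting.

Traffic intensity: ρ = λ/(cμ) = 16.3/(5×7.6) = 0.4289
Since ρ = 0.4289 < 1, system is stable.
Offered load a = λ/μ = cρ = 16.3/7.6 = 2.1447
P₀ = [ Σₙ₌₀^4 aⁿ/n! + a^5/(5!(1-ρ)) ]⁻¹
Σ = a^0/0! + a^1/1! + a^2/2! + a^3/3! + a^4/4! = 1.00000 + 2.14474 + 2.29995 + 1.64426 + 0.881627 = 7.9706
a^5/(5!(1-ρ)) = 45.3806/(120 × 0.5711) = 0.6622
P₀ = 1/(7.9706 + 0.6622) = 0.1158
Lq = P₀·a^5·ρ / (5!(1-ρ)²) = 0.11584 × 45.3806 × 0.42895 / (120 × 0.32610) = 0.05762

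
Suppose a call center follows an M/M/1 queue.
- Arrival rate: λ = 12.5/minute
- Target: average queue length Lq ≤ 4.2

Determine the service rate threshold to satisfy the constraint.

For M/M/1: Lq = λ²/(μ(μ-λ))
Need Lq ≤ 4.2, i.e. μ(μ-λ) ≥ λ²/4.2
μ² - 12.5μ - 156.25/4.2 ≥ 0  →  μ² - 12.5μ - 37.20238 ≥ 0
Quadratic formula (positive root): μ = [λ + √(λ² + 4×37.20238)]/2
Discriminant: 156.25 + 4×37.20238 = 305.0595, √305.0595 = 17.4660
μ ≥ (12.5 + 17.4660)/2 = 14.9830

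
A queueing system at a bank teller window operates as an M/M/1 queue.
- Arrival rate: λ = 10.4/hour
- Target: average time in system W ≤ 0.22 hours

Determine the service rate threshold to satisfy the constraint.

For M/M/1: W = 1/(μ-λ)
Need W ≤ 0.22, so 1/(μ-λ) ≤ 0.22
μ - λ ≥ 1/0.22 = 4.5455
μ ≥ 10.4 + 4.5455 = 14.9455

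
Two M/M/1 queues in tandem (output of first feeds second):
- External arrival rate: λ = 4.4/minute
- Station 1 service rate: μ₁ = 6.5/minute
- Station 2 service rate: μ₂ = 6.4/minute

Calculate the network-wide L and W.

By Jackson's theorem, each station behaves as independent M/M/1.
Station 1: ρ₁ = 4.4/6.5 = 0.6769, L₁ = ρ₁/(1-ρ₁) = λ/(μ₁-λ) = 4.4/2.10 = 2.0952
Station 2: ρ₂ = 4.4/6.4 = 0.6875, L₂ = ρ₂/(1-ρ₂) = λ/(μ₂-λ) = 4.4/2.00 = 2.2000
Total: L = L₁ + L₂ = 2.0952 + 2.2000 = 4.2952
W = L/λ = 4.2952/4.4 = 0.9762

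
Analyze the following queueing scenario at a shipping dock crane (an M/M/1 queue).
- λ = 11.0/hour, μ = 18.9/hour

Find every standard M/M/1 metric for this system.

Step 1: ρ = λ/μ = 11.0/18.9 = 0.5820
Step 2: L = λ/(μ-λ) = 11.0/7.90 = 1.3924
Step 3: Lq = λ²/(μ(μ-λ)) = 121.00/(18.9×7.90) = 0.8104
Step 4: W = 1/(μ-λ) = 1/7.90 = 0.12658
Step 5: Wq = λ/(μ(μ-λ)) = 11.0/(18.9×7.90) = 0.07367
Step 6: P(0) = 1-ρ = 0.4180
Verify: L = λW = 11.0×0.12658 = 1.3924 ✔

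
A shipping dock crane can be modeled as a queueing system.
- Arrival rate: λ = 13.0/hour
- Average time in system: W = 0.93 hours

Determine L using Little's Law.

Little's Law: L = λW
L = 13.0 × 0.93 = 12.0900 containers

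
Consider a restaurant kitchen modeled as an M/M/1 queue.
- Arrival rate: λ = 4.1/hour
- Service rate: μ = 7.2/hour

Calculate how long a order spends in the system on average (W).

First, compute utilization: ρ = λ/μ = 4.1/7.2 = 0.5694
For M/M/1: W = 1/(μ-λ)
W = 1/(7.2-4.1) = 1/3.10
W = 0.3226 hours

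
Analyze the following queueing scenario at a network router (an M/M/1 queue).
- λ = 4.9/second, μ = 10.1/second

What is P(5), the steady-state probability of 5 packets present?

ρ = λ/μ = 4.9/10.1 = 0.48515
P(n) = (1-ρ)ρⁿ
P(5) = (1-0.48515) × 0.48515^5
P(5) = 0.5149 × 0.02688
P(5) = 0.01384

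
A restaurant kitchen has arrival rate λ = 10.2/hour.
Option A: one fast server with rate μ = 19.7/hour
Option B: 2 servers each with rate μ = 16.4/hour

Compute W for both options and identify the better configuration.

Option A: single server μ = 19.7 (M/M/1)
  ρ_A = 10.2/19.7 = 0.5178
  W_A = 1/(μ-λ) = 1/(19.7-10.2) = 1/9.50 = 0.1053

Option B: 2 servers μ = 16.4 (M/M/2)
  ρ_B = λ/(cμ) = 10.2/(2×16.4) = 0.3110
  Offered load a = λ/μ = cρ = 10.2/16.4 = 0.6220
  P₀ = [ Σₙ₌₀^1 aⁿ/n! + a^2/(2!(1-ρ)) ]⁻¹
  Σ = a^0/0! + a^1/1! = 1.0000 + 0.6220 = 1.6220
  a^2/(2!(1-ρ)) = 0.3868/(2 × 0.6890) = 0.2807
  P₀ = 1/(1.6220 + 0.2807) = 0.5256
  Lq = P₀·a^2·ρ / (2!(1-ρ)²) = 0.52558 × 0.38682 × 0.31098 / (2 × 0.47475) = 0.06659
  Wq_B = Lq/λ = 0.066586/10.2 = 0.0065280
  W_B = Wq_B + 1/μ = 0.0065280 + 0.060976 = 0.06750

Since W_B = 0.06750 < W_A = 0.1053, Option B (multiple servers) has the shorter time in system.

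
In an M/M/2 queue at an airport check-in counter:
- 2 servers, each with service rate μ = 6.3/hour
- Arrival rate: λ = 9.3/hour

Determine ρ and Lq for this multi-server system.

Traffic intensity: ρ = λ/(cμ) = 9.3/(2×6.3) = 0.7381
Since ρ = 0.7381 < 1, system is stable.
Offered load a = λ/μ = cρ = 9.3/6.3 = 1.4762
P₀ = [ Σₙ₌₀^1 aⁿ/n! + a^2/(2!(1-ρ)) ]⁻¹
Σ = a^0/0! + a^1/1! = 1.0000 + 1.4762 = 2.4762
a^2/(2!(1-ρ)) = 2.1791/(2 × 0.2619) = 4.1602
P₀ = 1/(2.4762 + 4.1602) = 0.1507
Lq = P₀·a^2·ρ / (2!(1-ρ)²) = 0.15068 × 2.1791 × 0.73810 / (2 × 0.068594) = 1.7666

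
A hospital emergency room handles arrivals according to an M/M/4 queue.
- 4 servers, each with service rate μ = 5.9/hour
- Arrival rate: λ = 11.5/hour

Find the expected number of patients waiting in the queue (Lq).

Traffic intensity: ρ = λ/(cμ) = 11.5/(4×5.9) = 0.4873
Since ρ = 0.4873 < 1, system is stable.
Offered load a = λ/μ = cρ = 11.5/5.9 = 1.9492
P₀ = [ Σₙ₌₀^3 aⁿ/n! + a^4/(4!(1-ρ)) ]⁻¹
Σ = a^0/0! + a^1/1! + a^2/2! + a^3/3! = 1.0000 + 1.9492 + 1.8996 + 1.2342 = 6.0830
a^4/(4!(1-ρ)) = 14.4339/(24 × 0.5127) = 1.1730
P₀ = 1/(6.0830 + 1.1730) = 0.1378
Lq = P₀·a^4·ρ / (4!(1-ρ)²) = 0.1378 × 14.4339 × 0.4873 / (24 × 0.2629) = 0.1536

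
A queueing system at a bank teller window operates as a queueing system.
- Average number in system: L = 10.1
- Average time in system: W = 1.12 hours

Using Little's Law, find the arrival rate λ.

Little's Law: L = λW, so λ = L/W
λ = 10.1/1.12 = 9.0179 transactions/hour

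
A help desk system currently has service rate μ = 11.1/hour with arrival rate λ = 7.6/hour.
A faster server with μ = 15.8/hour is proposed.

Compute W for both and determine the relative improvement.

System 1: ρ₁ = 7.6/11.1 = 0.6847, W₁ = 1/(11.1-7.6) = 0.28571
System 2: ρ₂ = 7.6/15.8 = 0.4810, W₂ = 1/(15.8-7.6) = 0.12195
Improvement: (W₁-W₂)/W₁ = (0.28571-0.12195)/0.28571 = 57.32%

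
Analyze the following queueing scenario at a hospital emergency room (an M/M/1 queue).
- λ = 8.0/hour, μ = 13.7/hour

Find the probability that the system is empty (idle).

ρ = λ/μ = 8.0/13.7 = 0.5839
P(0) = 1 - ρ = 1 - 0.5839 = 0.4161
The server is idle 41.61% of the time.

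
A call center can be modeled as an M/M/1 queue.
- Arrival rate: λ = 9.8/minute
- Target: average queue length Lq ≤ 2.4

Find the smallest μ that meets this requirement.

For M/M/1: Lq = λ²/(μ(μ-λ))
Need Lq ≤ 2.4, i.e. μ(μ-λ) ≥ λ²/2.4
μ² - 9.8μ - 96.04/2.4 ≥ 0  →  μ² - 9.8μ - 40.01667 ≥ 0
Quadratic formula (positive root): μ = [λ + √(λ² + 4×40.01667)]/2
Discriminant: 96.04 + 4×40.01667 = 256.1067, √256.1067 = 16.0033
μ ≥ (9.8 + 16.0033)/2 = 12.9017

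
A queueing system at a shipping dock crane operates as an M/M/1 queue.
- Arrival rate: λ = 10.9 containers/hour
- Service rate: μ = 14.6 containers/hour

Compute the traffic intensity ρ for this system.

Server utilization: ρ = λ/μ
ρ = 10.9/14.6 = 0.7466
The server is busy 74.66% of the time.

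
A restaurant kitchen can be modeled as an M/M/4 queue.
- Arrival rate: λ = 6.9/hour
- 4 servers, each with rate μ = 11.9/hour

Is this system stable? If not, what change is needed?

Stability requires ρ = λ/(cμ) < 1
ρ = 6.9/(4 × 11.9) = 6.9/47.60 = 0.1450
Since 0.1450 < 1, the system is STABLE.
The servers are busy 14.50% of the time.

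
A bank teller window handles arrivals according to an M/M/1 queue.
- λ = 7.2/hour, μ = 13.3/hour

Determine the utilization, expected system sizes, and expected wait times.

Step 1: ρ = λ/μ = 7.2/13.3 = 0.5414
Step 2: L = λ/(μ-λ) = 7.2/6.10 = 1.1803
Step 3: Lq = λ²/(μ(μ-λ)) = 51.84/(13.3×6.10) = 0.6390
Step 4: W = 1/(μ-λ) = 1/6.10 = 0.16393
Step 5: Wq = λ/(μ(μ-λ)) = 7.2/(13.3×6.10) = 0.08875
Step 6: P(0) = 1-ρ = 0.4586
Verify: L = λW = 7.2×0.16393 = 1.1803 ✔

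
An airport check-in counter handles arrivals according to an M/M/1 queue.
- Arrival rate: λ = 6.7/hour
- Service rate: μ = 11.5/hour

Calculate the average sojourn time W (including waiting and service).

First, compute utilization: ρ = λ/μ = 6.7/11.5 = 0.5826
For M/M/1: W = 1/(μ-λ)
W = 1/(11.5-6.7) = 1/4.80
W = 0.2083 hours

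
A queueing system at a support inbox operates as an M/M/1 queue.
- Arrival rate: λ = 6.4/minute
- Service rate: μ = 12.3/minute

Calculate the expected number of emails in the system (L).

ρ = λ/μ = 6.4/12.3 = 0.5203
For M/M/1: L = λ/(μ-λ)
L = 6.4/(12.3-6.4) = 6.4/5.90
L = 1.0847 emails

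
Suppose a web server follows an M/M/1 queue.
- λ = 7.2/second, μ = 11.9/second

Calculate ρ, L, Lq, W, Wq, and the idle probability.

Step 1: ρ = λ/μ = 7.2/11.9 = 0.6050
Step 2: L = λ/(μ-λ) = 7.2/4.70 = 1.5319
Step 3: Lq = λ²/(μ(μ-λ)) = 51.84/(11.9×4.70) = 0.9269
Step 4: W = 1/(μ-λ) = 1/4.70 = 0.21277
Step 5: Wq = λ/(μ(μ-λ)) = 7.2/(11.9×4.70) = 0.1287
Step 6: P(0) = 1-ρ = 0.3950
Verify: L = λW = 7.2×0.21277 = 1.5319 ✔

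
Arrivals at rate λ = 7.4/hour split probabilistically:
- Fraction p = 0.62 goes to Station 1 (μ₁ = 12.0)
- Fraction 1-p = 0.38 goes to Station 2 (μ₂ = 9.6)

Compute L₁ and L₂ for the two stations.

Effective rates: λ₁ = 7.4×0.62 = 4.588, λ₂ = 7.4×0.38 = 2.812
Station 1: ρ₁ = 4.588/12.0 = 0.38233, L₁ = ρ₁/(1-ρ₁) = 0.38233/(1-0.38233) = 0.6190
Station 2: ρ₂ = 2.812/9.6 = 0.29292, L₂ = ρ₂/(1-ρ₂) = 0.29292/(1-0.29292) = 0.4143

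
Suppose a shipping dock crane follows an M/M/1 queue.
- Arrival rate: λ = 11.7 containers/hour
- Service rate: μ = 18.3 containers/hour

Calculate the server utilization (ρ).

Server utilization: ρ = λ/μ
ρ = 11.7/18.3 = 0.6393
The server is busy 63.93% of the time.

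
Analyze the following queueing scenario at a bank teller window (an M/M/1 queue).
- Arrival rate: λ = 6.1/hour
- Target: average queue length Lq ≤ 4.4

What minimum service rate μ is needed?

For M/M/1: Lq = λ²/(μ(μ-λ))
Need Lq ≤ 4.4, i.e. μ(μ-λ) ≥ λ²/4.4
μ² - 6.1μ - 37.21/4.4 ≥ 0  →  μ² - 6.1μ - 8.45682 ≥ 0
Quadratic formula (positive root): μ = [λ + √(λ² + 4×8.45682)]/2
Discriminant: 37.21 + 4×8.45682 = 71.0373, √71.0373 = 8.4284
μ ≥ (6.1 + 8.4284)/2 = 7.2642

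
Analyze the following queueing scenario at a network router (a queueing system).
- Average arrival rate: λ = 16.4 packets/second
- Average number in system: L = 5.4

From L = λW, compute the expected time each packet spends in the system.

Little's Law: L = λW, so W = L/λ
W = 5.4/16.4 = 0.3293 seconds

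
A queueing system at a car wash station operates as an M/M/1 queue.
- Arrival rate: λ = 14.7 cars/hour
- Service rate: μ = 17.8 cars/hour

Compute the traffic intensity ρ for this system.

Server utilization: ρ = λ/μ
ρ = 14.7/17.8 = 0.8258
The server is busy 82.58% of the time.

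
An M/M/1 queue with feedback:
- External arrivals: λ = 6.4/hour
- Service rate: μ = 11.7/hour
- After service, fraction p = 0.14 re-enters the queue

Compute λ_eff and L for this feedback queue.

Effective arrival rate: λ_eff = λ/(1-p) = 6.4/(1-0.14) = 6.4/0.86 = 7.4419
ρ = λ_eff/μ = 7.4419/11.7 = 0.63606
L = ρ/(1-ρ) = 0.63606/(1-0.63606) = 1.7477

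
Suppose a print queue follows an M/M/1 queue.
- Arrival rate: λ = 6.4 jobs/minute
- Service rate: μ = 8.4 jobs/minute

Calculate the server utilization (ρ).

Server utilization: ρ = λ/μ
ρ = 6.4/8.4 = 0.7619
The server is busy 76.19% of the time.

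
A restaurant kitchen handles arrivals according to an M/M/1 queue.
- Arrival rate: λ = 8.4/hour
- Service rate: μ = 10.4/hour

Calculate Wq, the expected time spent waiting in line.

First, compute utilization: ρ = λ/μ = 8.4/10.4 = 0.8077
For M/M/1: Wq = λ/(μ(μ-λ))
Wq = 8.4/(10.4 × (10.4-8.4))
Wq = 8.4/(10.4 × 2.00)
Wq = 0.4038 hours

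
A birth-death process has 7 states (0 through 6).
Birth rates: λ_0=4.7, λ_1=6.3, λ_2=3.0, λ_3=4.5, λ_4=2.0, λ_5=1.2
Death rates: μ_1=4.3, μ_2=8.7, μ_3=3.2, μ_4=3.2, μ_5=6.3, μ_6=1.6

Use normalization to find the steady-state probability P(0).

Ratios P(n)/P(0) = (λ₀···λₙ₋₁)/(μ₁···μₙ):
P(1)/P(0) = (4.7)/(4.3) = 1.0930
P(2)/P(0) = (4.7×6.3)/(4.3×8.7) = 0.7915
P(3)/P(0) = (4.7×6.3×3.0)/(4.3×8.7×3.2) = 0.7420
P(4)/P(0) = (4.7×6.3×3.0×4.5)/(4.3×8.7×3.2×3.2) = 1.0435
P(5)/P(0) = (4.7×6.3×3.0×4.5×2.0)/(4.3×8.7×3.2×3.2×6.3) = 0.3313
P(6)/P(0) = (4.7×6.3×3.0×4.5×2.0×1.2)/(4.3×8.7×3.2×3.2×6.3×1.6) = 0.2484

Normalization: ∑ P(n) = 1
P(0) × (1.0000 + 1.0930 + 0.7915 + 0.7420 + 1.0435 + 0.3313 + 0.2484) = 1
P(0) × 5.2497 = 1
P(0) = 1/5.2497 = 0.1905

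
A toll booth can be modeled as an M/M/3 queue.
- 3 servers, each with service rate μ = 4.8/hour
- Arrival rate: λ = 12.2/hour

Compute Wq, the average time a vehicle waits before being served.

Traffic intensity: ρ = λ/(cμ) = 12.2/(3×4.8) = 0.8472
Since ρ = 0.8472 < 1, system is stable.
Offered load a = λ/μ = cρ = 12.2/4.8 = 2.5417
P₀ = [ Σₙ₌₀^2 aⁿ/n! + a^3/(3!(1-ρ)) ]⁻¹
Σ = a^0/0! + a^1/1! + a^2/2! = 1.0000 + 2.5417 + 3.2300 = 6.7717
a^3/(3!(1-ρ)) = 16.41934/(6 × 0.1527778) = 17.9120
P₀ = 1/(6.7717 + 17.9120) = 0.04051
Lq = P₀·a^3·ρ / (3!(1-ρ)²) = 0.0405125 × 16.4193 × 0.847222 / (6 × 0.0233410) = 4.0241
Wq = Lq/λ = 4.0241/12.2 = 0.3298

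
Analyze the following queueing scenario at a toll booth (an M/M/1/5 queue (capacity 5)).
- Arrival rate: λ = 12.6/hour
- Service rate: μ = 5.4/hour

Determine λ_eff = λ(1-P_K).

ρ = λ/μ = 12.6/5.4 = 2.33333
P₀ = (1-ρ)/(1-ρ^(K+1)) = (1-2.33333)/(1-2.33333^6) = -1.3333/-160.3827 = 0.008313
P_K = P₀×ρ^K = 0.008313 × 2.33333^5 = 0.008313 × 69.1641 = 0.5750
λ_eff = λ(1-P_K) = 12.6 × (1 - 0.57499) = 12.6 × 0.42501 = 5.3551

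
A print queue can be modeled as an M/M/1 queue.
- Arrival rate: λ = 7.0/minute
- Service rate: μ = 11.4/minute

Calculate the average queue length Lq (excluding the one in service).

ρ = λ/μ = 7.0/11.4 = 0.6140
For M/M/1: Lq = λ²/(μ(μ-λ))
Lq = 49.00/(11.4 × 4.40)
Lq = 0.9769 jobs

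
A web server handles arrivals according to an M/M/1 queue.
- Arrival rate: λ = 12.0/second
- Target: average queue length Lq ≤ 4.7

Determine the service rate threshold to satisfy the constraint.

For M/M/1: Lq = λ²/(μ(μ-λ))
Need Lq ≤ 4.7, i.e. μ(μ-λ) ≥ λ²/4.7
μ² - 12.0μ - 144.00/4.7 ≥ 0  →  μ² - 12.0μ - 30.6383 ≥ 0
Quadratic formula (positive root): μ = [λ + √(λ² + 4×30.6383)]/2
Discriminant: 144.00 + 4×30.6383 = 266.5532, √266.5532 = 16.3265
μ ≥ (12.0 + 16.3265)/2 = 14.1632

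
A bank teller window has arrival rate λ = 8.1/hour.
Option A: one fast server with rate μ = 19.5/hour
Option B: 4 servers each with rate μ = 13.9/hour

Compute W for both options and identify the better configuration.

Option A: single server μ = 19.5 (M/M/1)
  ρ_A = 8.1/19.5 = 0.4154
  W_A = 1/(μ-λ) = 1/(19.5-8.1) = 1/11.40 = 0.08772

Option B: 4 servers μ = 13.9 (M/M/4)
  ρ_B = λ/(cμ) = 8.1/(4×13.9) = 0.1457
  Offered load a = λ/μ = cρ = 8.1/13.9 = 0.5827
  P₀ = [ Σₙ₌₀^3 aⁿ/n! + a^4/(4!(1-ρ)) ]⁻¹
  Σ = a^0/0! + a^1/1! + a^2/2! + a^3/3! = 1.0000 + 0.5827 + 0.1698 + 0.03298 = 1.7855
  a^4/(4!(1-ρ)) = 0.1153/(24 × 0.8543) = 0.005624
  P₀ = 1/(1.7855 + 0.005624) = 0.5583
  Lq = P₀·a^4·ρ / (4!(1-ρ)²) = 0.5583 × 0.1153 × 0.1457 / (24 × 0.7299) = 0.0005354
  Wq_B = Lq/λ = 0.0005354/8.1 = 0.00006610
  W_B = Wq_B + 1/μ = 0.00006610 + 0.07194 = 0.07201

Since W_B = 0.07201 < W_A = 0.08772, Option B (multiple servers) has the shorter time in system.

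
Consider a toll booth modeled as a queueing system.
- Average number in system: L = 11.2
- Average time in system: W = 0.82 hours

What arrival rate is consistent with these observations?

Little's Law: L = λW, so λ = L/W
λ = 11.2/0.82 = 13.6585 vehicles/hour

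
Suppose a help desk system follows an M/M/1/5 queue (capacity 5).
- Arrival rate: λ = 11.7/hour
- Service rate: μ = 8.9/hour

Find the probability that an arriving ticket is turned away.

ρ = λ/μ = 11.7/8.9 = 1.3146
P₀ = (1-ρ)/(1-ρ^(K+1)) = (1-1.3146)/(1-1.3146^6) = -0.3146/-4.1613 = 0.07560
P_K = P₀×ρ^K = 0.07560 × 1.3146^5 = 0.07560 × 3.9262 = 0.2968
Blocking probability = 29.68%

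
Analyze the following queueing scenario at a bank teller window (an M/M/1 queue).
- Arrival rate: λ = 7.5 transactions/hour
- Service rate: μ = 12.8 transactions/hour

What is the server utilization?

Server utilization: ρ = λ/μ
ρ = 7.5/12.8 = 0.5859
The server is busy 58.59% of the time.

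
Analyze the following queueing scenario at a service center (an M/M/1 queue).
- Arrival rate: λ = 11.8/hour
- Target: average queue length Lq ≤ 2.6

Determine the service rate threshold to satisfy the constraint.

For M/M/1: Lq = λ²/(μ(μ-λ))
Need Lq ≤ 2.6, i.e. μ(μ-λ) ≥ λ²/2.6
μ² - 11.8μ - 139.24/2.6 ≥ 0  →  μ² - 11.8μ - 53.55385 ≥ 0
Quadratic formula (positive root): μ = [λ + √(λ² + 4×53.55385)]/2
Discriminant: 139.24 + 4×53.55385 = 353.4554, √353.4554 = 18.8004
μ ≥ (11.8 + 18.8004)/2 = 15.3002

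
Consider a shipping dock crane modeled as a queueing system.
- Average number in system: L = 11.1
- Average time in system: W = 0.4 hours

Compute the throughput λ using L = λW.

Little's Law: L = λW, so λ = L/W
λ = 11.1/0.4 = 27.7500 containers/hour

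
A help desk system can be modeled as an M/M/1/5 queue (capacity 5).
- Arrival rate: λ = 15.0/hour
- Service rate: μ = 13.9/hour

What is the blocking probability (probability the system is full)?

ρ = λ/μ = 15.0/13.9 = 1.079137
P₀ = (1-ρ)/(1-ρ^(K+1)) = (1-1.079137)/(1-1.079137^6) = -0.07914/-0.5793 = 0.1366
P_K = P₀×ρ^K = 0.1366 × 1.079137^5 = 0.1366 × 1.4635 = 0.1999
Blocking probability = 19.99%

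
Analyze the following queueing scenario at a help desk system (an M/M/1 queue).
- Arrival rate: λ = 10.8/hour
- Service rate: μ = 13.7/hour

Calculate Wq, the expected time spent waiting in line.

First, compute utilization: ρ = λ/μ = 10.8/13.7 = 0.7883
For M/M/1: Wq = λ/(μ(μ-λ))
Wq = 10.8/(13.7 × (13.7-10.8))
Wq = 10.8/(13.7 × 2.90)
Wq = 0.2718 hours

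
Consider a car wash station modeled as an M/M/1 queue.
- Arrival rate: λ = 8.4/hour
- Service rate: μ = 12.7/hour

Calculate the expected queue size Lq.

ρ = λ/μ = 8.4/12.7 = 0.6614
For M/M/1: Lq = λ²/(μ(μ-λ))
Lq = 70.56/(12.7 × 4.30)
Lq = 1.2921 cars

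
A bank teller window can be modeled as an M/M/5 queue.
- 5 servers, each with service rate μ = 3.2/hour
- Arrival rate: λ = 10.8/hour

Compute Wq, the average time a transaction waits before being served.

Traffic intensity: ρ = λ/(cμ) = 10.8/(5×3.2) = 0.6750
Since ρ = 0.6750 < 1, system is stable.
Offered load a = λ/μ = cρ = 10.8/3.2 = 3.3750
P₀ = [ Σₙ₌₀^4 aⁿ/n! + a^5/(5!(1-ρ)) ]⁻¹
Σ = a^0/0! + a^1/1! + a^2/2! + a^3/3! + a^4/4! = 1.0000 + 3.3750 + 5.6953 + 6.4072 + 5.4061 = 21.8836
a^5/(5!(1-ρ)) = 437.8939/(120 × 0.3250) = 11.2280
P₀ = 1/(21.8836 + 11.2280) = 0.03020
Lq = P₀·a^5·ρ / (5!(1-ρ)²) = 0.030201 × 437.8939 × 0.67500 / (120 × 0.10562) = 0.7043
Wq = Lq/λ = 0.7043/10.8 = 0.06521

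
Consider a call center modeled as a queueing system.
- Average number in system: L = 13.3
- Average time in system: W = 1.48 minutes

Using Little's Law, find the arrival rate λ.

Little's Law: L = λW, so λ = L/W
λ = 13.3/1.48 = 8.9865 calls/minute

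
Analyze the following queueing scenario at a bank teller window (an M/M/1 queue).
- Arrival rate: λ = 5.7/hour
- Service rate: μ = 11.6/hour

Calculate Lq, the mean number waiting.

ρ = λ/μ = 5.7/11.6 = 0.4914
For M/M/1: Lq = λ²/(μ(μ-λ))
Lq = 32.49/(11.6 × 5.90)
Lq = 0.4747 transactions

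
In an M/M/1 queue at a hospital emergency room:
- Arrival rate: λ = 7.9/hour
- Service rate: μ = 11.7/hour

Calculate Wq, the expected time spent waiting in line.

First, compute utilization: ρ = λ/μ = 7.9/11.7 = 0.6752
For M/M/1: Wq = λ/(μ(μ-λ))
Wq = 7.9/(11.7 × (11.7-7.9))
Wq = 7.9/(11.7 × 3.80)
Wq = 0.1777 hours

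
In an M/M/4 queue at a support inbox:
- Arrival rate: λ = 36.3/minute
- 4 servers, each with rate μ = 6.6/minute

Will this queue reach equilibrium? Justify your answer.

Stability requires ρ = λ/(cμ) < 1
ρ = 36.3/(4 × 6.6) = 36.3/26.40 = 1.3750
Since 1.3750 ≥ 1, the system is UNSTABLE.
Need c > λ/μ = 36.3/6.6 = 5.50.
Minimum servers needed: c = 6.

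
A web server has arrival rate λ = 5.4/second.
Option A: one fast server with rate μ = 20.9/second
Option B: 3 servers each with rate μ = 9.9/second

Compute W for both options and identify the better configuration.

Option A: single server μ = 20.9 (M/M/1)
  ρ_A = 5.4/20.9 = 0.2584
  W_A = 1/(μ-λ) = 1/(20.9-5.4) = 1/15.50 = 0.06452

Option B: 3 servers μ = 9.9 (M/M/3)
  ρ_B = λ/(cμ) = 5.4/(3×9.9) = 0.1818
  Offered load a = λ/μ = cρ = 5.4/9.9 = 0.5455
  P₀ = [ Σₙ₌₀^2 aⁿ/n! + a^3/(3!(1-ρ)) ]⁻¹
  Σ = a^0/0! + a^1/1! + a^2/2! = 1.0000 + 0.54545 + 0.14876 = 1.6942
  a^3/(3!(1-ρ)) = 0.1623/(6 × 0.8182) = 0.03306
  P₀ = 1/(1.69421 + 0.0330579) = 0.5789
  Lq = P₀·a^3·ρ / (3!(1-ρ)²) = 0.5789 × 0.1623 × 0.1818 / (6 × 0.6694) = 0.004253
  Wq_B = Lq/λ = 0.004253/5.4 = 0.0007876
  W_B = Wq_B + 1/μ = 0.0007876 + 0.1010 = 0.1018

Since W_A = 0.06452 < W_B = 0.1018, Option A (single fast server) has the shorter time in system.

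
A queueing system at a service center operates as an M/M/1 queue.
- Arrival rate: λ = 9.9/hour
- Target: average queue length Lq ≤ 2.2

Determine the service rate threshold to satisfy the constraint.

For M/M/1: Lq = λ²/(μ(μ-λ))
Need Lq ≤ 2.2, i.e. μ(μ-λ) ≥ λ²/2.2
μ² - 9.9μ - 98.01/2.2 ≥ 0  →  μ² - 9.9μ - 44.5500 ≥ 0
Quadratic formula (positive root): μ = [λ + √(λ² + 4×44.5500)]/2
Discriminant: 98.01 + 4×44.5500 = 276.2100, √276.2100 = 16.6196
μ ≥ (9.9 + 16.6196)/2 = 13.2598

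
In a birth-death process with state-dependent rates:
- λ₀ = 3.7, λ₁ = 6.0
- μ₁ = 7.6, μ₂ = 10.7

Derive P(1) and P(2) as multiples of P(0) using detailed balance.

Balance equations:
State 0: λ₀P₀ = μ₁P₁ → P₁ = (λ₀/μ₁)P₀ = (3.7/7.6)P₀ = 0.4868P₀
State 1: P₂ = (λ₀λ₁)/(μ₁μ₂)P₀ = (3.7×6.0)/(7.6×10.7)P₀ = 0.2730P₀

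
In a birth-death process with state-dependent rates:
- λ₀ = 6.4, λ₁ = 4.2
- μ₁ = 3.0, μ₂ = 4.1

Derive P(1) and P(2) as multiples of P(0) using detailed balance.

Balance equations:
State 0: λ₀P₀ = μ₁P₁ → P₁ = (λ₀/μ₁)P₀ = (6.4/3.0)P₀ = 2.1333P₀
State 1: P₂ = (λ₀λ₁)/(μ₁μ₂)P₀ = (6.4×4.2)/(3.0×4.1)P₀ = 2.1854P₀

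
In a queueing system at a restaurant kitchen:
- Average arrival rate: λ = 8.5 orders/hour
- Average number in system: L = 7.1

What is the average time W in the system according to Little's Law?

Little's Law: L = λW, so W = L/λ
W = 7.1/8.5 = 0.8353 hours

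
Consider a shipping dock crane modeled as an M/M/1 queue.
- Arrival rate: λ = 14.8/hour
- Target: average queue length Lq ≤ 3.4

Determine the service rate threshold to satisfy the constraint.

For M/M/1: Lq = λ²/(μ(μ-λ))
Need Lq ≤ 3.4, i.e. μ(μ-λ) ≥ λ²/3.4
μ² - 14.8μ - 219.04/3.4 ≥ 0  →  μ² - 14.8μ - 64.42353 ≥ 0
Quadratic formula (positive root): μ = [λ + √(λ² + 4×64.42353)]/2
Discriminant: 219.04 + 4×64.42353 = 476.7341, √476.7341 = 21.8342
μ ≥ (14.8 + 21.8342)/2 = 18.3171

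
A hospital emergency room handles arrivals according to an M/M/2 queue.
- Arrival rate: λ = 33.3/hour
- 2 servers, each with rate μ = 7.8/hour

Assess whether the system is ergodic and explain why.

Stability requires ρ = λ/(cμ) < 1
ρ = 33.3/(2 × 7.8) = 33.3/15.60 = 2.1346
Since 2.1346 ≥ 1, the system is UNSTABLE.
Need c > λ/μ = 33.3/7.8 = 4.27.
Minimum servers needed: c = 5.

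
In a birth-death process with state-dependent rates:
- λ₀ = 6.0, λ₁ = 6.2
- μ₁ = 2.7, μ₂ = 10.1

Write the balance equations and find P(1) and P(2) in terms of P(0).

Balance equations:
State 0: λ₀P₀ = μ₁P₁ → P₁ = (λ₀/μ₁)P₀ = (6.0/2.7)P₀ = 2.2222P₀
State 1: P₂ = (λ₀λ₁)/(μ₁μ₂)P₀ = (6.0×6.2)/(2.7×10.1)P₀ = 1.3641P₀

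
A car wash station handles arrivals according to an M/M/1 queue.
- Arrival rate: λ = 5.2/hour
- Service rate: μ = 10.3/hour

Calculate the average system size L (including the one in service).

ρ = λ/μ = 5.2/10.3 = 0.5049
For M/M/1: L = λ/(μ-λ)
L = 5.2/(10.3-5.2) = 5.2/5.10
L = 1.0196 cars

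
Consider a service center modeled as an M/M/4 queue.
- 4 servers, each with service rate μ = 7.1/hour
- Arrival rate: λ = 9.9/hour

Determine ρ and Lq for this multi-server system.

Traffic intensity: ρ = λ/(cμ) = 9.9/(4×7.1) = 0.3486
Since ρ = 0.3486 < 1, system is stable.
Offered load a = λ/μ = cρ = 9.9/7.1 = 1.3944
P₀ = [ Σₙ₌₀^3 aⁿ/n! + a^4/(4!(1-ρ)) ]⁻¹
Σ = a^0/0! + a^1/1! + a^2/2! + a^3/3! = 1.0000 + 1.3944 + 0.9721 + 0.4518 = 3.8183
a^4/(4!(1-ρ)) = 3.7801/(24 × 0.6514) = 0.2418
P₀ = 1/(3.8183 + 0.2418) = 0.2463
Lq = P₀·a^4·ρ / (4!(1-ρ)²) = 0.2463 × 3.7801 × 0.3486 / (24 × 0.4243) = 0.03187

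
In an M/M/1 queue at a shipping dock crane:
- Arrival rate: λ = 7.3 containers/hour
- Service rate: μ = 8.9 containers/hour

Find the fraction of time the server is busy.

Server utilization: ρ = λ/μ
ρ = 7.3/8.9 = 0.8202
The server is busy 82.02% of the time.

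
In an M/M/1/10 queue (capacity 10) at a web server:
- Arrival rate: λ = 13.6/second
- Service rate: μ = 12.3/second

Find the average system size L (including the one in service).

ρ = λ/μ = 13.6/12.3 = 1.1057
P₀ = (1-ρ)/(1-ρ^(K+1)) = (1-1.1057)/(1-1.1057^11) = -0.1057/-2.0200 = 0.05233
P_K = P₀×ρ^K = 0.05233 × 1.1057^10 = 0.05233 × 2.7313 = 0.1429
L = ρ[1 - (K+1)ρ^K + Kρ^(K+1)] / [(1-ρ)(1-ρ^(K+1))]
L = 1.1057 × (1 - 11×2.73132 + 10×3.02002) / ((1 - 1.1057) × (1 - 3.02002)) = 5.9847 requests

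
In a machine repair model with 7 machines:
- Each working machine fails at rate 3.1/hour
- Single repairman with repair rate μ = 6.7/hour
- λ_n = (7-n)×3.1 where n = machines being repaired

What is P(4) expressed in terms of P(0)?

P(4)/P(0) = ∏_{i=0}^{4-1} λ_i/μ_{i+1}
= (7-0)×3.1/6.7 × (7-1)×3.1/6.7 × (7-2)×3.1/6.7 × (7-3)×3.1/6.7
= 38.4970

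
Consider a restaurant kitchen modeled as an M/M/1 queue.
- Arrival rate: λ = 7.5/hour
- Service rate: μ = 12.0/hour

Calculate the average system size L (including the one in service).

ρ = λ/μ = 7.5/12.0 = 0.6250
For M/M/1: L = λ/(μ-λ)
L = 7.5/(12.0-7.5) = 7.5/4.50
L = 1.6667 orders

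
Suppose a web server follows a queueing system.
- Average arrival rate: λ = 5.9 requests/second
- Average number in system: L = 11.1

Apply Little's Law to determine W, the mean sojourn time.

Little's Law: L = λW, so W = L/λ
W = 11.1/5.9 = 1.8814 seconds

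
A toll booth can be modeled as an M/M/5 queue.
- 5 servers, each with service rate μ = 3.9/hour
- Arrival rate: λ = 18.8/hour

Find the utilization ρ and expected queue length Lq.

Traffic intensity: ρ = λ/(cμ) = 18.8/(5×3.9) = 0.9641
Since ρ = 0.9641 < 1, system is stable.
Offered load a = λ/μ = cρ = 18.8/3.9 = 4.8205
P₀ = [ Σₙ₌₀^4 aⁿ/n! + a^5/(5!(1-ρ)) ]⁻¹
Σ = a^0/0! + a^1/1! + a^2/2! + a^3/3! + a^4/4! = 1.0000 + 4.8205 + 11.6187 + 18.6693 + 22.4989 = 58.6074
a^5/(5!(1-ρ)) = 2602.9523/(120 × 0.035897436) = 604.2568
P₀ = 1/(58.6074 + 604.2568) = 0.001509
Lq = P₀·a^5·ρ / (5!(1-ρ)²) = 0.001508605 × 2602.9523 × 0.9641026 / (120 × 0.001288626) = 24.4826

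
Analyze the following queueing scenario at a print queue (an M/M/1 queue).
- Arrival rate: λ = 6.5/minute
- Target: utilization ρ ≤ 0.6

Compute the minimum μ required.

ρ = λ/μ, so μ = λ/ρ
μ ≥ 6.5/0.6 = 10.8333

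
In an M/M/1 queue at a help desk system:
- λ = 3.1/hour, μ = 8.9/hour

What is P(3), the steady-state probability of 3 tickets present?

ρ = λ/μ = 3.1/8.9 = 0.3483
P(n) = (1-ρ)ρⁿ
P(3) = (1-0.3483) × 0.3483^3
P(3) = 0.65170 × 0.042253
P(3) = 0.02754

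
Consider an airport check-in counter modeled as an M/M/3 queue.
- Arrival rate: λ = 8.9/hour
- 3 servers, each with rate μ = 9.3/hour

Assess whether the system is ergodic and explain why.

Stability requires ρ = λ/(cμ) < 1
ρ = 8.9/(3 × 9.3) = 8.9/27.90 = 0.3190
Since 0.3190 < 1, the system is STABLE.
The servers are busy 31.90% of the time.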